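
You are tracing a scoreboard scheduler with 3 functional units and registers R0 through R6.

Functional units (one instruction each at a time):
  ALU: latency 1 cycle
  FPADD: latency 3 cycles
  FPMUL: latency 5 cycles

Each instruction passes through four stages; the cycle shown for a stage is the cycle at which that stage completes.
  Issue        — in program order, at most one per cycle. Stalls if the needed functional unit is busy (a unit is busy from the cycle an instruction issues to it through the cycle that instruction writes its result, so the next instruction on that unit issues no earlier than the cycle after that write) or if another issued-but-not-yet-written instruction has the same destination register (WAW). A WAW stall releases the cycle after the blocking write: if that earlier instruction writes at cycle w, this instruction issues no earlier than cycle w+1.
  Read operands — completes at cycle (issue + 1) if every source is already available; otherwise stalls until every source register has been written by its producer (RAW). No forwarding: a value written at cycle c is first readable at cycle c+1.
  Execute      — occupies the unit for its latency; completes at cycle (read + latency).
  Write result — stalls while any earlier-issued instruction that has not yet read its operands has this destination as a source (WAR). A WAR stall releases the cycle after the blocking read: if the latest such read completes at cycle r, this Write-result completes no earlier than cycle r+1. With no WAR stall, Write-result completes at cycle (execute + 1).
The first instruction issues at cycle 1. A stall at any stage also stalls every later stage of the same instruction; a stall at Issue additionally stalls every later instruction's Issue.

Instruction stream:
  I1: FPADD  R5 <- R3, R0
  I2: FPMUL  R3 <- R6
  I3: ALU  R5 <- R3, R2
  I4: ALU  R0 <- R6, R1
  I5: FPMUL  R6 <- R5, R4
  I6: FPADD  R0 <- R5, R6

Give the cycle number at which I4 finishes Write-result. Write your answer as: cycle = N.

I1  is:1  ro:2  ex:5  wr:6
I2  is:2  ro:3  ex:8  wr:9
I3  is:7  ro:10  ex:11  wr:12  — WAW R5: wait I1 write@6, RAW R3: wait I2 write@9
I4  is:13  ro:14  ex:15  wr:16  — struct: ALU busy until I3 writes@12
I5  is:14  ro:15  ex:20  wr:21
I6  is:17  ro:22  ex:25  wr:26  — WAW R0: wait I4 write@16, RAW R6: wait I5 write@21

cycle = 16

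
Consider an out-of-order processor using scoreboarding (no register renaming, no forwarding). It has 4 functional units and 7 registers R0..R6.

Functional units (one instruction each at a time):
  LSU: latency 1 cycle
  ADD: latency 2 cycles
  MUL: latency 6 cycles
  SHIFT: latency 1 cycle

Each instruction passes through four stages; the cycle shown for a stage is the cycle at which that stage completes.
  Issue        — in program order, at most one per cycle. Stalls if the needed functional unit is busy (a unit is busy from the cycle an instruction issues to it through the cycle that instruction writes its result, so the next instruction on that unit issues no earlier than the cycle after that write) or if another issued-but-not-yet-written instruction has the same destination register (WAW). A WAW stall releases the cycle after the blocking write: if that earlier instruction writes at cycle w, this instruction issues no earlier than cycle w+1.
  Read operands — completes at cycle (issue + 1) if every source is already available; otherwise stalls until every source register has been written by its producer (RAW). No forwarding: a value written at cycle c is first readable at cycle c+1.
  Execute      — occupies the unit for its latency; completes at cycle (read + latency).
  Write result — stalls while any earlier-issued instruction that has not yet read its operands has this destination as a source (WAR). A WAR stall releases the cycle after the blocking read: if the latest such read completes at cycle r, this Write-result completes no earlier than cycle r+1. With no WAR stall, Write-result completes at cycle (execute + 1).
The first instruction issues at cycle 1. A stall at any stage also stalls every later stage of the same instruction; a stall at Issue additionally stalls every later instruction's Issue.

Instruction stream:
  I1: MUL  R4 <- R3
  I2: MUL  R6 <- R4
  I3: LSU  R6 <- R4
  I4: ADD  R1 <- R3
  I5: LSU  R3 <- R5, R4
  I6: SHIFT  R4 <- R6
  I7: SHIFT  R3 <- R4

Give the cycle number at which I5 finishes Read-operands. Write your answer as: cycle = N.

cycle = 24

  I1 | 1 | 2 | 8 | 9
  I2 | 10 | 11 | 17 | 18   struct: MUL busy until I1 writes@9
  I3 | 19 | 20 | 21 | 22   WAW R6: wait I2 write@18
  I4 | 20 | 21 | 23 | 24
  I5 | 23 | 24 | 25 | 26   struct: LSU busy until I3 writes@22
  I6 | 24 | 25 | 26 | 27
  I7 | 28 | 29 | 30 | 31   struct: SHIFT busy until I6 writes@27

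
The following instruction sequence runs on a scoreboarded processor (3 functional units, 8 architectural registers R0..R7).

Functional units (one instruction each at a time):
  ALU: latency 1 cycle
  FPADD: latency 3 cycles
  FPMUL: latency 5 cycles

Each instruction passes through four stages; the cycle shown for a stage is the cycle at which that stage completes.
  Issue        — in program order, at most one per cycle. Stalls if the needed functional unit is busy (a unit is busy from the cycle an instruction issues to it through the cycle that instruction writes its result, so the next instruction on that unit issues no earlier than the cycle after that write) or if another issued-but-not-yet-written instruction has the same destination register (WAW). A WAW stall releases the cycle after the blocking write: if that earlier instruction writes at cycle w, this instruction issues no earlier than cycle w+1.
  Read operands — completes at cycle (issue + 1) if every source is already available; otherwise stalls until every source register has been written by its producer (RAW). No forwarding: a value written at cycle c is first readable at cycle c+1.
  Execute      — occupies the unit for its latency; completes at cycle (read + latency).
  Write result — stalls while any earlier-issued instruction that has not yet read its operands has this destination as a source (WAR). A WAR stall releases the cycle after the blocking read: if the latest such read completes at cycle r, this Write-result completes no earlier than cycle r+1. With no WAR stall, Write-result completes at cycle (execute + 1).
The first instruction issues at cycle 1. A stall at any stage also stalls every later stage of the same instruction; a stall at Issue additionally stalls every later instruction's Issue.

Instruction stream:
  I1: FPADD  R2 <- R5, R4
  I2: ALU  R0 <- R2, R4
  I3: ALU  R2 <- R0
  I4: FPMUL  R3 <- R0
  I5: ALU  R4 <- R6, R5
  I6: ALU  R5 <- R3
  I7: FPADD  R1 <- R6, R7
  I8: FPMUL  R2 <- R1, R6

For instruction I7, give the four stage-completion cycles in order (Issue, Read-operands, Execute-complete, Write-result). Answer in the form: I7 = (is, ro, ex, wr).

I7 = (19, 20, 23, 24)

I1  is:1  ro:2  ex:5  wr:6
I2  is:2  ro:7  ex:8  wr:9  — RAW R2: wait I1 write@6
I3  is:10  ro:11  ex:12  wr:13  — struct: ALU busy until I2 writes@9
I4  is:11  ro:12  ex:17  wr:18
I5  is:14  ro:15  ex:16  wr:17  — struct: ALU busy until I3 writes@13
I6  is:18  ro:19  ex:20  wr:21  — struct: ALU busy until I5 writes@17
I7  is:19  ro:20  ex:23  wr:24
I8  is:20  ro:25  ex:30  wr:31  — RAW R1: wait I7 write@24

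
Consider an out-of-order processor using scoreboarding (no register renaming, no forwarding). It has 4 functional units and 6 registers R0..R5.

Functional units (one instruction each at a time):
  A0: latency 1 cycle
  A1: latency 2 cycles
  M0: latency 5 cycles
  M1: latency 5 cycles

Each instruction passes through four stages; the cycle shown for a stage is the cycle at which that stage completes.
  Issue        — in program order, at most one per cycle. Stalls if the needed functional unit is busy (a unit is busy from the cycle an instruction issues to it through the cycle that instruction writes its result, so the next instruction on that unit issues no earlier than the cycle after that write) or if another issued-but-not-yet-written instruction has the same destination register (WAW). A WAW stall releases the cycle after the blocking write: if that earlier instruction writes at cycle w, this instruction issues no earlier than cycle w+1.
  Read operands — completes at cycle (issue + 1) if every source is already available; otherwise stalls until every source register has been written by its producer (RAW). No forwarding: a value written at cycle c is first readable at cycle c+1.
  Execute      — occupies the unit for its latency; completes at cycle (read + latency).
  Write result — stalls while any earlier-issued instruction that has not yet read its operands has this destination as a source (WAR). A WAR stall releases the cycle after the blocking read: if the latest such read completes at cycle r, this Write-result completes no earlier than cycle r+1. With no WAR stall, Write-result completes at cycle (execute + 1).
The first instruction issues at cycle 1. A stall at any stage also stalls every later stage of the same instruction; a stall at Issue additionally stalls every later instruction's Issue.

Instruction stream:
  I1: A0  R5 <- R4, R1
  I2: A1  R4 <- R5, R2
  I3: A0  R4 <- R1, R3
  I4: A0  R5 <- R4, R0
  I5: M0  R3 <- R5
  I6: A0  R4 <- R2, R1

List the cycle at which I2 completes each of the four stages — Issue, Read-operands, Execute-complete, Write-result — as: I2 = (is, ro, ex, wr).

I2 = (2, 5, 7, 8)

  I1 | 1 | 2 | 3 | 4
  I2 | 2 | 5 | 7 | 8   RAW R5: wait I1 write@4
  I3 | 9 | 10 | 11 | 12   WAW R4: wait I2 write@8
  I4 | 13 | 14 | 15 | 16   struct: A0 busy until I3 writes@12
  I5 | 14 | 17 | 22 | 23   RAW R5: wait I4 write@16
  I6 | 17 | 18 | 19 | 20   struct: A0 busy until I4 writes@16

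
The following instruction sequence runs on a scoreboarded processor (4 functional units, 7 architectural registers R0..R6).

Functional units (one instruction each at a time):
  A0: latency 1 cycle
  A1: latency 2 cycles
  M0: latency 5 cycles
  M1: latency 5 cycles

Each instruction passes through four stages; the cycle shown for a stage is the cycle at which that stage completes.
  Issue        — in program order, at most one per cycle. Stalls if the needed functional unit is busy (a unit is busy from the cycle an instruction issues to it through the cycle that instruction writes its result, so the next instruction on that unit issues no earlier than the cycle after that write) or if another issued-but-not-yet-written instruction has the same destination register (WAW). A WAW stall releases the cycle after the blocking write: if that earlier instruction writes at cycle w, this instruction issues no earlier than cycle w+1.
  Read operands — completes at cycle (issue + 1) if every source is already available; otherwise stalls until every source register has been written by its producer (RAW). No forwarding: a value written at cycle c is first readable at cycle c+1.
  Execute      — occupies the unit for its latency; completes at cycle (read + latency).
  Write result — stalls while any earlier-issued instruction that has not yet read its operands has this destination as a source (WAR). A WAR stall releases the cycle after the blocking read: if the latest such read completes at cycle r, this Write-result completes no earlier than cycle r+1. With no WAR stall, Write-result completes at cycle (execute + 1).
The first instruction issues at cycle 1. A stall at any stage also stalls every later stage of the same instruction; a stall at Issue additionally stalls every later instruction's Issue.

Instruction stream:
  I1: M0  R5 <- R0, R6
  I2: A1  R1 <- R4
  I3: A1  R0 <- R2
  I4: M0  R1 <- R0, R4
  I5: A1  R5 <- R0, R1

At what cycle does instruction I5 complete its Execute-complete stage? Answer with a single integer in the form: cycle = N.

cycle = 21

I1 -> (1, 2, 7, 8)
I2 -> (2, 3, 5, 6)
I3 -> (7, 8, 10, 11)  // struct: A1 busy until I2 writes@6
I4 -> (9, 12, 17, 18)  // struct: M0 busy until I1 writes@8, RAW R0: wait I3 write@11
I5 -> (12, 19, 21, 22)  // struct: A1 busy until I3 writes@11, RAW R1: wait I4 write@18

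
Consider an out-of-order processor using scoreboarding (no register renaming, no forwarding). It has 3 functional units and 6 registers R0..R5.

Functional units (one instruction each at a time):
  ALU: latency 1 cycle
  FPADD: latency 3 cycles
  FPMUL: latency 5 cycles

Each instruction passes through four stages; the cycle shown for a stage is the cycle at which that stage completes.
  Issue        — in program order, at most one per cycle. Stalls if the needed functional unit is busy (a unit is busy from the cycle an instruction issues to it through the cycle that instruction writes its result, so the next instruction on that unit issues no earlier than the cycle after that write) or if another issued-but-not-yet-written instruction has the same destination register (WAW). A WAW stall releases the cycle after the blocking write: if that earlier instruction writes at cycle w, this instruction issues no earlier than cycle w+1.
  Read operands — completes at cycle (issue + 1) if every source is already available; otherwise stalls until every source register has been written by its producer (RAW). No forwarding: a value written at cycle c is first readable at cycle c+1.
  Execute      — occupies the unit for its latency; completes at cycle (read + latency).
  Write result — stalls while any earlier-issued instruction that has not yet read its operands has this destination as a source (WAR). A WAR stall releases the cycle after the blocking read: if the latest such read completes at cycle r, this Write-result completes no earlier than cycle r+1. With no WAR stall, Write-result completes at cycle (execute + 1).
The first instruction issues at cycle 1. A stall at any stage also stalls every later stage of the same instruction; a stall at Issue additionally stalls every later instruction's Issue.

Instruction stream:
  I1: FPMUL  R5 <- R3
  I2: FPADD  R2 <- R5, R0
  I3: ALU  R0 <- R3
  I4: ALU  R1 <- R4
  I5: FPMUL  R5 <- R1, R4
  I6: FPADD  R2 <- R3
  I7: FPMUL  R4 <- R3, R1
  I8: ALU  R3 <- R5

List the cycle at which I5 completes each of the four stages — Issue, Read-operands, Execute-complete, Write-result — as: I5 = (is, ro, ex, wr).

I5 = (12, 15, 20, 21)

cycle 1: I1 dispatched to FPMUL
cycle 2: I1 operands ready · I2 dispatched to FPADD
cycle 3: I3 dispatched to ALU
cycle 4: I3 operands ready
cycle 5: I3 complete
cycle 7: I1 complete
cycle 8: R5←I1
cycle 9: I2 operands ready
cycle 10: R0←I3
cycle 11: I4 dispatched to ALU
cycle 12: I2 complete · I4 operands ready · I5 dispatched to FPMUL
cycle 13: R2←I2 · I4 complete
cycle 14: R1←I4 · I6 dispatched to FPADD
cycle 15: I5 operands ready · I6 operands ready
cycle 18: I6 complete
cycle 19: R2←I6
cycle 20: I5 complete
cycle 21: R5←I5
cycle 22: I7 dispatched to FPMUL
cycle 23: I7 operands ready · I8 dispatched to ALU
cycle 24: I8 operands ready
cycle 25: I8 complete
cycle 26: R3←I8
cycle 28: I7 complete
cycle 29: R4←I7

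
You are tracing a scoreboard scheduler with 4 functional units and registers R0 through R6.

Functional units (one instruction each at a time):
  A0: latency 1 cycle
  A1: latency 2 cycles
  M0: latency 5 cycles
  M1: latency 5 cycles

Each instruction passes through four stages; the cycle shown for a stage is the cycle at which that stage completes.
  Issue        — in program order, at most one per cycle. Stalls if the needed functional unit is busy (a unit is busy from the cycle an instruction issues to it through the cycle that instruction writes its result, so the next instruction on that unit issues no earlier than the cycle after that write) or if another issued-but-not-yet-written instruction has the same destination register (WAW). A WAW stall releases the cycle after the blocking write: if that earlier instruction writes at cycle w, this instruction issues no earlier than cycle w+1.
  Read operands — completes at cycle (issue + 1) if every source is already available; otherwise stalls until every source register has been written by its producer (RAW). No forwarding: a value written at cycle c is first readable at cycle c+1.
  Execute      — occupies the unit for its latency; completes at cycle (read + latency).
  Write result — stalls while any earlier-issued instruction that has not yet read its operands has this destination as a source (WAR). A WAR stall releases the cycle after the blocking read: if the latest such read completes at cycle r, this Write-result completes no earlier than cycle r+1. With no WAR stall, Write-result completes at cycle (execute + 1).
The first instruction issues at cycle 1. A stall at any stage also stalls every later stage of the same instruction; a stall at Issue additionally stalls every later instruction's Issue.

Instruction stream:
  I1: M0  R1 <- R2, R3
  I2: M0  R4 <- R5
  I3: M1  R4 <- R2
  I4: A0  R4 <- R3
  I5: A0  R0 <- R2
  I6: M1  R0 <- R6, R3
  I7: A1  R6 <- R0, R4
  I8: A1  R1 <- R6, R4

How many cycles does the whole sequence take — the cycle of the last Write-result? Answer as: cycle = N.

[1] issue I1 (M0)
[2] I1 read-ops
[7] I1 finished on M0
[8] I1→R1
[9] issue I2 (M0)
[10] I2 read-ops
[15] I2 finished on M0
[16] I2→R4
[17] issue I3 (M1)
[18] I3 read-ops
[23] I3 finished on M1
[24] I3→R4
[25] issue I4 (A0)
[26] I4 read-ops
[27] I4 finished on A0
[28] I4→R4
[29] issue I5 (A0)
[30] I5 read-ops
[31] I5 finished on A0
[32] I5→R0
[33] issue I6 (M1)
[34] I6 read-ops · issue I7 (A1)
[39] I6 finished on M1
[40] I6→R0
[41] I7 read-ops
[43] I7 finished on A1
[44] I7→R6
[45] issue I8 (A1)
[46] I8 read-ops
[48] I8 finished on A1
[49] I8→R1

cycle = 49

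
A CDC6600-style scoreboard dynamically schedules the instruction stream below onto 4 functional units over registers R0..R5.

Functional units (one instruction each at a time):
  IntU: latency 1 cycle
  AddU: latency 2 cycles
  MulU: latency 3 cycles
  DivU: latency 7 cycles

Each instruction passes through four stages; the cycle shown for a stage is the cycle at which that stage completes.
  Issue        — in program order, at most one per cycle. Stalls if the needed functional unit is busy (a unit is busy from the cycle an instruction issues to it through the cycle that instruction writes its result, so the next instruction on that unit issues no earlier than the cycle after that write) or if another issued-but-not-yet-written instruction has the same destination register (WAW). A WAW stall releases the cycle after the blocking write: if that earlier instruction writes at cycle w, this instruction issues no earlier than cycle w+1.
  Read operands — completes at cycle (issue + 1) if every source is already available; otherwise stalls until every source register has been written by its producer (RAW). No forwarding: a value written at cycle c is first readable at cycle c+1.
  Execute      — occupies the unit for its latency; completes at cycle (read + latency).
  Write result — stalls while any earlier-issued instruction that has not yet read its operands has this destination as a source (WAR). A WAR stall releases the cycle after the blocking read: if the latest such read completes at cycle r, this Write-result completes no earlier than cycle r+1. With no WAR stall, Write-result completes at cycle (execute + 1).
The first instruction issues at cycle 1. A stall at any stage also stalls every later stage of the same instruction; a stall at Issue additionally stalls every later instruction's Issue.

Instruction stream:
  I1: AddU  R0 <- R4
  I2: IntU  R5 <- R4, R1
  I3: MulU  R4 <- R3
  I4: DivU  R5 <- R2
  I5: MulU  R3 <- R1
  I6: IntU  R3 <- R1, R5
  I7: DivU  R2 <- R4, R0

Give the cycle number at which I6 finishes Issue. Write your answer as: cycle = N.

[1] issue I1 (AddU)
[2] I1 read-ops · issue I2 (IntU)
[3] I2 read-ops · issue I3 (MulU)
[4] I1 finished on AddU · I2 finished on IntU · I3 read-ops
[5] I1→R0 · I2→R5
[6] issue I4 (DivU)
[7] I3 finished on MulU · I4 read-ops
[8] I3→R4
[9] issue I5 (MulU)
[10] I5 read-ops
[13] I5 finished on MulU
[14] I4 finished on DivU · I5→R3
[15] I4→R5 · issue I6 (IntU)
[16] I6 read-ops · issue I7 (DivU)
[17] I6 finished on IntU · I7 read-ops
[18] I6→R3
[24] I7 finished on DivU
[25] I7→R2

cycle = 15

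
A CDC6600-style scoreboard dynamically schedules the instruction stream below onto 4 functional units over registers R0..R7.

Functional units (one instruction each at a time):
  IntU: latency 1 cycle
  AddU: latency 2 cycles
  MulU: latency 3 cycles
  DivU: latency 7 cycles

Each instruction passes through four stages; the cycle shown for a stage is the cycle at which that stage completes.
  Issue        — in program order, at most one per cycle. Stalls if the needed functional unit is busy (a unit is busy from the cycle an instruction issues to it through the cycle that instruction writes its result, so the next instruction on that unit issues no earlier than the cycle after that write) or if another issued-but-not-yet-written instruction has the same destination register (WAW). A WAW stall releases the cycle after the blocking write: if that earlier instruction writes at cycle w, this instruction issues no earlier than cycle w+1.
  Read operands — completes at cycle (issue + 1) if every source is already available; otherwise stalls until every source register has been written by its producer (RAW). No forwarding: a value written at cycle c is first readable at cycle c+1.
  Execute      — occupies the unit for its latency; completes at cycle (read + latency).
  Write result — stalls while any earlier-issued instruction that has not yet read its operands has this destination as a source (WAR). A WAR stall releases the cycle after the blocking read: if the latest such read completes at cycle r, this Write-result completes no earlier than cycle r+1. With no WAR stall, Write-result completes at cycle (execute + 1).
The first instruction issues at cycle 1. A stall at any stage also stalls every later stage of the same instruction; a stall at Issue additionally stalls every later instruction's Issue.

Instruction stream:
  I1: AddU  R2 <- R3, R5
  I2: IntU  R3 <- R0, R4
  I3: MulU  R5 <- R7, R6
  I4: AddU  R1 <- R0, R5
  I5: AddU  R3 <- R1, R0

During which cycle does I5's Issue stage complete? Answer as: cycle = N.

t=1  issue I1 (AddU)
t=2  I1 read-ops, issue I2 (IntU)
t=3  I2 read-ops, issue I3 (MulU)
t=4  I1 finished on AddU, I2 finished on IntU, I3 read-ops
t=5  I1→R2, I2→R3
t=6  issue I4 (AddU)
t=7  I3 finished on MulU
t=8  I3→R5
t=9  I4 read-ops
t=11  I4 finished on AddU
t=12  I4→R1
t=13  issue I5 (AddU)
t=14  I5 read-ops
t=16  I5 finished on AddU
t=17  I5→R3

cycle = 13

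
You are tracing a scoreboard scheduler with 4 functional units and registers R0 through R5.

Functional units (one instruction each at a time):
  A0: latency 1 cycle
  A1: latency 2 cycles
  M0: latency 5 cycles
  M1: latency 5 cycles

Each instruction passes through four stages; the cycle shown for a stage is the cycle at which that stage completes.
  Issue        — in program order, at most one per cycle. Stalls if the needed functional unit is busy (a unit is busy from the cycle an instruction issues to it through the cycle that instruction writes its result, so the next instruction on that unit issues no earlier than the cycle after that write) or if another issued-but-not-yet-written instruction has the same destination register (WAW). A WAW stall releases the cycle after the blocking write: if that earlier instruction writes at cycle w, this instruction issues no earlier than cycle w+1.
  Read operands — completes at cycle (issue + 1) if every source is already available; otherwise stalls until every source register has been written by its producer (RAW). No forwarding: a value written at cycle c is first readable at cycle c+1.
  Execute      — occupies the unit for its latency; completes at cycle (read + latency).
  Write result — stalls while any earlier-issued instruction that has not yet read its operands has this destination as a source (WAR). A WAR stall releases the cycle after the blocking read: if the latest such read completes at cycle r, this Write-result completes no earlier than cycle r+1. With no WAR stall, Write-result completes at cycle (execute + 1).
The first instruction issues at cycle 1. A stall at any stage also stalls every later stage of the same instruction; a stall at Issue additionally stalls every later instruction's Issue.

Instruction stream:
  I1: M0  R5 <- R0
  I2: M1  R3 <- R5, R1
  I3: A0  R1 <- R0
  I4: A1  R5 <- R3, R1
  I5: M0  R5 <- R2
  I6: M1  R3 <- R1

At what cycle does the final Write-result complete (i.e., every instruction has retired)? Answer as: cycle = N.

cycle = 28

I1  is:1  ro:2  ex:7  wr:8
I2  is:2  ro:9  ex:14  wr:15  — RAW R5: wait I1 write@8
I3  is:3  ro:4  ex:5  wr:10  — WAR R1: wait I2 read@9
I4  is:9  ro:16  ex:18  wr:19  — WAW R5: wait I1 write@8, RAW R3: wait I2 write@15
I5  is:20  ro:21  ex:26  wr:27  — WAW R5: wait I4 write@19
I6  is:21  ro:22  ex:27  wr:28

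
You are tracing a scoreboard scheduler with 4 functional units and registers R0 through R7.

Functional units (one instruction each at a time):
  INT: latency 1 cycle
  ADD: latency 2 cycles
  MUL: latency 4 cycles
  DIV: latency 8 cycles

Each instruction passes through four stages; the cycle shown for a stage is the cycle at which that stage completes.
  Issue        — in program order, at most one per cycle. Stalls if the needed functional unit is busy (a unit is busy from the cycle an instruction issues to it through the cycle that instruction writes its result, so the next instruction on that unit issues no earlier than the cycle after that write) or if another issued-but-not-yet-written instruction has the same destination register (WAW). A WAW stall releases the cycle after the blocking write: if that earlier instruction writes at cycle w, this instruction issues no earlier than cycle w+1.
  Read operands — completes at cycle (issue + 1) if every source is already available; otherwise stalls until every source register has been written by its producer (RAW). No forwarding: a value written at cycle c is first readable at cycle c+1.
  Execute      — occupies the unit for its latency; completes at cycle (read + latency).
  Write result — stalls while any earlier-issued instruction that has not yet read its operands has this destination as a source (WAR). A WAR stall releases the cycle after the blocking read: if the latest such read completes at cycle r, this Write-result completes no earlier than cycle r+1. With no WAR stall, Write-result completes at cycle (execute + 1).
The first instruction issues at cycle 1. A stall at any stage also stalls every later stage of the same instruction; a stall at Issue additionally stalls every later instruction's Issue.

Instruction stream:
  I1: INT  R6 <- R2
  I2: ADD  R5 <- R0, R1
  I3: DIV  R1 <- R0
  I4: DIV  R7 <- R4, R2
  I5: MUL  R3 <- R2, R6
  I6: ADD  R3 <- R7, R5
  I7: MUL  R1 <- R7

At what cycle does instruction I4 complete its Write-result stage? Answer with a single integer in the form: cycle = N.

c1: I1 dispatched to INT
c2: I1 operands ready | I2 dispatched to ADD
c3: I1 complete | I2 operands ready | I3 dispatched to DIV
c4: R6←I1 | I3 operands ready
c5: I2 complete
c6: R5←I2
c12: I3 complete
c13: R1←I3
c14: I4 dispatched to DIV
c15: I4 operands ready | I5 dispatched to MUL
c16: I5 operands ready
c20: I5 complete
c21: R3←I5
c22: I6 dispatched to ADD
c23: I4 complete | I7 dispatched to MUL
c24: R7←I4
c25: I6 operands ready | I7 operands ready
c27: I6 complete
c28: R3←I6
c29: I7 complete
c30: R1←I7

cycle = 24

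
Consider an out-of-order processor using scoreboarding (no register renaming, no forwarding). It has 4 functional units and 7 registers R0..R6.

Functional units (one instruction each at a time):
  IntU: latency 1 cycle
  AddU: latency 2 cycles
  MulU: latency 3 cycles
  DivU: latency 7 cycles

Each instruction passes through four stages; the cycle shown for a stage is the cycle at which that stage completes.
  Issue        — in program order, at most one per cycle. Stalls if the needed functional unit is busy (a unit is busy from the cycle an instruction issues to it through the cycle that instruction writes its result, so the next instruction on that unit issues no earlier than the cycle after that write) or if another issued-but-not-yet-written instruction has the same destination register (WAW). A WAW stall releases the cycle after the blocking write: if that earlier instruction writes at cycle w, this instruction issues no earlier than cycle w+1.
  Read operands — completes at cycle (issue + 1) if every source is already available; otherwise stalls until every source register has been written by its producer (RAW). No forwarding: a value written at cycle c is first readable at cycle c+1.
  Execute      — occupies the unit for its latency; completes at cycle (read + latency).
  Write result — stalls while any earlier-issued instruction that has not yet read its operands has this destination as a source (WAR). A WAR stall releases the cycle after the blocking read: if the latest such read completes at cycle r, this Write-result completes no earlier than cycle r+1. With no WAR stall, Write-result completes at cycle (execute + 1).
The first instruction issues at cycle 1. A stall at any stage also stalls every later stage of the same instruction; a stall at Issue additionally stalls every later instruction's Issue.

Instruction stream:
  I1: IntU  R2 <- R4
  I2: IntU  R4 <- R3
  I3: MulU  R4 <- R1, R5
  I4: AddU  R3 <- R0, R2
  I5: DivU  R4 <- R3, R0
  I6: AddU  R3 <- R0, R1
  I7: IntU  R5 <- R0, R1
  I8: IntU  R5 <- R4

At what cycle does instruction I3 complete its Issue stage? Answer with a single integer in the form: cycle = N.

1) issue 1, read 2, done 3, write 4
2) issue 5, read 6, done 7, write 8  <struct: IntU busy until I1 writes@4>
3) issue 9, read 10, done 13, write 14  <WAW R4: wait I2 write@8>
4) issue 10, read 11, done 13, write 14
5) issue 15, read 16, done 23, write 24  <WAW R4: wait I3 write@14>
6) issue 16, read 17, done 19, write 20
7) issue 17, read 18, done 19, write 20
8) issue 21, read 25, done 26, write 27  <struct: IntU busy until I7 writes@20 / RAW R4: wait I5 write@24>

cycle = 9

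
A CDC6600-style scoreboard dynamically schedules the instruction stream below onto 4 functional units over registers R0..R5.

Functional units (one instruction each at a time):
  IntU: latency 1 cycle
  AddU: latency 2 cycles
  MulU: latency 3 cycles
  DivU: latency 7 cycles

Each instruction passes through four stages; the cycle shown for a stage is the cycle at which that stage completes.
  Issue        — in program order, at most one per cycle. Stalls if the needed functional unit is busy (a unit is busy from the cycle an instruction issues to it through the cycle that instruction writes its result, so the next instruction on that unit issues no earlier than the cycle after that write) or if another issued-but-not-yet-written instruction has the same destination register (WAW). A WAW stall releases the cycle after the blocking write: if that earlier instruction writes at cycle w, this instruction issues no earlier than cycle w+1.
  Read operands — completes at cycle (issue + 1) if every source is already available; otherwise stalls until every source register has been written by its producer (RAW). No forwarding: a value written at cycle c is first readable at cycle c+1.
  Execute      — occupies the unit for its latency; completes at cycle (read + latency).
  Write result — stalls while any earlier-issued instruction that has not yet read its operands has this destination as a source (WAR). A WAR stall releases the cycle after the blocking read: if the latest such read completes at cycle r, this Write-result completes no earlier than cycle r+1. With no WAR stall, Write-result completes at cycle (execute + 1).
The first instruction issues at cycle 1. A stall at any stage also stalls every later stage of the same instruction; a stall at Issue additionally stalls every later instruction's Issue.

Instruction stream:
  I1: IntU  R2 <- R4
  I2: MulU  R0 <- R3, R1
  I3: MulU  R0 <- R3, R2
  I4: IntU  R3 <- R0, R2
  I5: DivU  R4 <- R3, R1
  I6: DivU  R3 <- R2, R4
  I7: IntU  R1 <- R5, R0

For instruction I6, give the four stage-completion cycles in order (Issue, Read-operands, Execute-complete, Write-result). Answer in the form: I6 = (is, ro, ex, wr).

I1 -> (1, 2, 3, 4)
I2 -> (2, 3, 6, 7)
I3 -> (8, 9, 12, 13)  // struct: MulU busy until I2 writes@7
I4 -> (9, 14, 15, 16)  // RAW R0: wait I3 write@13
I5 -> (10, 17, 24, 25)  // RAW R3: wait I4 write@16
I6 -> (26, 27, 34, 35)  // struct: DivU busy until I5 writes@25
I7 -> (27, 28, 29, 30)

I6 = (26, 27, 34, 35)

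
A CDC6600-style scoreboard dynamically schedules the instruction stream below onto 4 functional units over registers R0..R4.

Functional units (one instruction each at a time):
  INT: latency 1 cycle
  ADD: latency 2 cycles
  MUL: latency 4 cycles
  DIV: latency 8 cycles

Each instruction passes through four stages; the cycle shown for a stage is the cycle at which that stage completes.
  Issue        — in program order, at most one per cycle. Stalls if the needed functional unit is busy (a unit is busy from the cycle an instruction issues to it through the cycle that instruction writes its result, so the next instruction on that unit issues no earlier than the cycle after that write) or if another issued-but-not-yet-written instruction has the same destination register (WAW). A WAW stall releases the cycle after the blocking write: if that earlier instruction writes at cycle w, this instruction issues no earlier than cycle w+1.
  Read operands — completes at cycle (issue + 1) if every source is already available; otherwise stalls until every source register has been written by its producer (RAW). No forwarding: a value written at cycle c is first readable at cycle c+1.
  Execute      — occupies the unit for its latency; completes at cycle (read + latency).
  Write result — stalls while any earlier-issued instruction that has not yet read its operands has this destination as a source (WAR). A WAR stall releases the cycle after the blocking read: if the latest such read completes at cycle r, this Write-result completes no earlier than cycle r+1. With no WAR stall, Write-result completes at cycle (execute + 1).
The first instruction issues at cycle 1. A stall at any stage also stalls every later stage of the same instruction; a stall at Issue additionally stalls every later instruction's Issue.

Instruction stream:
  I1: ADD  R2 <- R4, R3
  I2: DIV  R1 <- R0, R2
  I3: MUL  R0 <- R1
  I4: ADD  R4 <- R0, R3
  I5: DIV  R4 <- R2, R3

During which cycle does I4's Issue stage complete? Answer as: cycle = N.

  I1 | 1 | 2 | 4 | 5
  I2 | 2 | 6 | 14 | 15   RAW R2: wait I1 write@5
  I3 | 3 | 16 | 20 | 21   RAW R1: wait I2 write@15
  I4 | 6 | 22 | 24 | 25   struct: ADD busy until I1 writes@5 · RAW R0: wait I3 write@21
  I5 | 26 | 27 | 35 | 36   WAW R4: wait I4 write@25

cycle = 6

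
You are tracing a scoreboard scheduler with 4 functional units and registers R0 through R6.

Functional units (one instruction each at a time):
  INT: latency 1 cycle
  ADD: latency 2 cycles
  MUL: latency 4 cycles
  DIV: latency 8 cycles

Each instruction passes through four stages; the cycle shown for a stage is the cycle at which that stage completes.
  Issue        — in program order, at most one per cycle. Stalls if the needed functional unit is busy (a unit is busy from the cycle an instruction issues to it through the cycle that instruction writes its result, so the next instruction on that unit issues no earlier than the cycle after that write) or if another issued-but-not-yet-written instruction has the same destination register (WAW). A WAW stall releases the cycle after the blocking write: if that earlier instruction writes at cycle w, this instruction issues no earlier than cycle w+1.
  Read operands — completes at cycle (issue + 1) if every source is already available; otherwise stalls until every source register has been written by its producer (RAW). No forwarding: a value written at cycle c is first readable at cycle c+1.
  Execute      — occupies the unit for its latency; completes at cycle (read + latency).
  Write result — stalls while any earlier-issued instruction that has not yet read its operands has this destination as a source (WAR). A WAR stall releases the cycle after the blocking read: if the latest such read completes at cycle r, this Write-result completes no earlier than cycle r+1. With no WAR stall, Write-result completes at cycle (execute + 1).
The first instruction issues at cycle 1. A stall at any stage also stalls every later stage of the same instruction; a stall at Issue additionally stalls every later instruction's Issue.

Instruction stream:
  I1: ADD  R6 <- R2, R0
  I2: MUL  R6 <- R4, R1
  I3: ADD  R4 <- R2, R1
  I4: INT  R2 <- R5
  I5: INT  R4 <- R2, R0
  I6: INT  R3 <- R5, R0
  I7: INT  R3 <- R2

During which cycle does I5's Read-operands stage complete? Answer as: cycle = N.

cycle = 13

  I1 | 1 | 2 | 4 | 5
  I2 | 6 | 7 | 11 | 12   WAW R6: wait I1 write@5
  I3 | 7 | 8 | 10 | 11
  I4 | 8 | 9 | 10 | 11
  I5 | 12 | 13 | 14 | 15   struct: INT busy until I4 writes@11
  I6 | 16 | 17 | 18 | 19   struct: INT busy until I5 writes@15
  I7 | 20 | 21 | 22 | 23   struct: INT busy until I6 writes@19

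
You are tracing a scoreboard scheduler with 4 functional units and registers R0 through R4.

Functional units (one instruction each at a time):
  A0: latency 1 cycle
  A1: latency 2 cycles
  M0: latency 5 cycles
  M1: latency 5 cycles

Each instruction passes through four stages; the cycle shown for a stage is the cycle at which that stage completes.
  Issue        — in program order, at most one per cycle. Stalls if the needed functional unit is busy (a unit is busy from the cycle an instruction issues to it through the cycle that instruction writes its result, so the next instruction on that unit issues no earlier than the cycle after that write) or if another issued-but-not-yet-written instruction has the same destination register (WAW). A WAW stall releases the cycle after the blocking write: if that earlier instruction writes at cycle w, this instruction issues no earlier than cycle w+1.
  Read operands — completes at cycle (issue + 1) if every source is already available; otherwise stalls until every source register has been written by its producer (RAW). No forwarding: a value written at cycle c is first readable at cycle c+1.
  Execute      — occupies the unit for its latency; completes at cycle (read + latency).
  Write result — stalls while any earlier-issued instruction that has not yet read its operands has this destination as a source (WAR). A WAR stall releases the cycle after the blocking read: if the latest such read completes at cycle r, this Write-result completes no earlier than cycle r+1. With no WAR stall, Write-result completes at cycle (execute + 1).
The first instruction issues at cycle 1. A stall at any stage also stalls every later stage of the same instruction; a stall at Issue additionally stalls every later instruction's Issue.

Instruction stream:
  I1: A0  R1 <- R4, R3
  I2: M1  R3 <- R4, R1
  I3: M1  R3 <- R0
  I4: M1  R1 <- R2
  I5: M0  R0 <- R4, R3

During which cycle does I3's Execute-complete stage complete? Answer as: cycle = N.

t=1  I1 dispatched to A0
t=2  I1 operands ready; I2 dispatched to M1
t=3  I1 complete
t=4  R1←I1
t=5  I2 operands ready
t=10  I2 complete
t=11  R3←I2
t=12  I3 dispatched to M1
t=13  I3 operands ready
t=18  I3 complete
t=19  R3←I3
t=20  I4 dispatched to M1
t=21  I4 operands ready; I5 dispatched to M0
t=22  I5 operands ready
t=26  I4 complete
t=27  R1←I4; I5 complete
t=28  R0←I5

cycle = 18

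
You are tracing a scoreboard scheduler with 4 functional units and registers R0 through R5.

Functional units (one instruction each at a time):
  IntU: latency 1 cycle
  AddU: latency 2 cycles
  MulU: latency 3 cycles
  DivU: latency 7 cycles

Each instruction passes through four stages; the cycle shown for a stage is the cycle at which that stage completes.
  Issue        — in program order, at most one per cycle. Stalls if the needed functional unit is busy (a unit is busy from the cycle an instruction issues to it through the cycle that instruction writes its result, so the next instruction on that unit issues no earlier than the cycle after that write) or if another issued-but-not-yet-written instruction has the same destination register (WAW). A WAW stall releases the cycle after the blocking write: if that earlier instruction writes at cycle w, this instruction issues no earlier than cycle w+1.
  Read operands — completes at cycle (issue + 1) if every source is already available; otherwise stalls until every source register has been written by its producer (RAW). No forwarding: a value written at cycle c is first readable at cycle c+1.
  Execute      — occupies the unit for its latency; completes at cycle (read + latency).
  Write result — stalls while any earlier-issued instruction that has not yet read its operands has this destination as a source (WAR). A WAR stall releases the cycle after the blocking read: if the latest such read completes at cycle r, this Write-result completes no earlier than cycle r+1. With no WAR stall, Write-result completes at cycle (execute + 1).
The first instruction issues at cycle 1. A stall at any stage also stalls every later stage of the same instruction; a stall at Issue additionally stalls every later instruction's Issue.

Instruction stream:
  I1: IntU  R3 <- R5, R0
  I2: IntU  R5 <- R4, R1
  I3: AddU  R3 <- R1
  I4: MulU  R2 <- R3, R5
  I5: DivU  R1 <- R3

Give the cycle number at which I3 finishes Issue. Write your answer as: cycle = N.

cycle = 6

I1  is:1  ro:2  ex:3  wr:4
I2  is:5  ro:6  ex:7  wr:8  — struct: IntU busy until I1 writes@4
I3  is:6  ro:7  ex:9  wr:10
I4  is:7  ro:11  ex:14  wr:15  — RAW R3: wait I3 write@10
I5  is:8  ro:11  ex:18  wr:19  — RAW R3: wait I3 write@10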